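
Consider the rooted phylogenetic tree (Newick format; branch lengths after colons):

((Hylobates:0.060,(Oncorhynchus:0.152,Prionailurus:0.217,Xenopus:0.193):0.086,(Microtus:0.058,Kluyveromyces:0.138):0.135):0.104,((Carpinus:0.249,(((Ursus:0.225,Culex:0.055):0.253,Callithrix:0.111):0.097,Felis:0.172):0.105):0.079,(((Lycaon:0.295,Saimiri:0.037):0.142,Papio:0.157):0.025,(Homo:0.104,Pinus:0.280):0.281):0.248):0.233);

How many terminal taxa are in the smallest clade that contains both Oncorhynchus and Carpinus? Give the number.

16

The MRCA of Oncorhynchus and Carpinus is the root, so the clade is the entire tree.
That clade contains 16 terminal taxa: Callithrix, Carpinus, Culex, Felis, Homo, Hylobates, Kluyveromyces, Lycaon, Microtus, Oncorhynchus, Papio, Pinus, Prionailurus, Saimiri, Ursus, Xenopus.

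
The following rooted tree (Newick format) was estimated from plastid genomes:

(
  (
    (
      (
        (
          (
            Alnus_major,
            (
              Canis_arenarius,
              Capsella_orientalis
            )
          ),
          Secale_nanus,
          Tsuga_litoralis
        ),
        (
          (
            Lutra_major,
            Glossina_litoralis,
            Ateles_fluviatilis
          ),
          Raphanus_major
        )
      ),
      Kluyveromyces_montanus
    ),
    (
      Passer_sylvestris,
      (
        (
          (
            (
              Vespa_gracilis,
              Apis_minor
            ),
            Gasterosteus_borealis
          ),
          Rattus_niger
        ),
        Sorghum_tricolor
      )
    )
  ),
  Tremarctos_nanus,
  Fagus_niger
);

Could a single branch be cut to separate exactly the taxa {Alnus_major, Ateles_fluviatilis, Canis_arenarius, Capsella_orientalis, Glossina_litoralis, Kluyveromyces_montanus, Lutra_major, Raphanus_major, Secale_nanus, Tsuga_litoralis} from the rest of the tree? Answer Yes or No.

The most recent common ancestor of these taxa subtends ((((Alnus_major,(Canis_arenarius,Capsella_orientalis)),Secale_nanus,Tsuga_litoralis),((Lutra_major,Glossina_litoralis,Ateles_fluviatilis),Raphanus_major)),Kluyveromyces_montanus).
That clade has exactly 10 tips — every listed taxon and nothing else — so the group is monophyletic.

Yes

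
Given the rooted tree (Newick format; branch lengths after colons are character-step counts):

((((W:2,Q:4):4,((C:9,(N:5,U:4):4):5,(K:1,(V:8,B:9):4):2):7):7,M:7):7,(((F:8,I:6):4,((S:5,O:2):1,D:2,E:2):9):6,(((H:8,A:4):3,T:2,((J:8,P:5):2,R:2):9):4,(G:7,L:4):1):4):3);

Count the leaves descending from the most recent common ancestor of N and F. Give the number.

The MRCA of N and F is the root, so the clade is the entire tree.
That clade contains 23 terminal taxa: A, B, C, D, E, F, G, H, I, J, K, L, M, N, O, P, Q, R, S, T, U, V, W.

23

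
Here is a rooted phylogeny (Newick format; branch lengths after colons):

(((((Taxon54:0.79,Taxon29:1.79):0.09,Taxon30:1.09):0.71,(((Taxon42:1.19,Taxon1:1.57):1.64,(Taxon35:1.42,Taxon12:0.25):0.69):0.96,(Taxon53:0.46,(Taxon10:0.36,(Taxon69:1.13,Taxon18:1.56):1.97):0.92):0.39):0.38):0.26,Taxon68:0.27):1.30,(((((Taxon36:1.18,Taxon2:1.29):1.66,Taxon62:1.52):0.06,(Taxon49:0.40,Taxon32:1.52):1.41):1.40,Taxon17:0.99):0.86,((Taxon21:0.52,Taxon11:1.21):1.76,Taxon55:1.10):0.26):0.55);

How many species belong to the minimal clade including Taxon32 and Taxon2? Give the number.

The MRCA of Taxon32 and Taxon2 is the node subtending (((Taxon36,Taxon2),Taxon62),(Taxon49,Taxon32)).
That clade contains 5 terminal taxa: Taxon2, Taxon32, Taxon36, Taxon49, Taxon62.

5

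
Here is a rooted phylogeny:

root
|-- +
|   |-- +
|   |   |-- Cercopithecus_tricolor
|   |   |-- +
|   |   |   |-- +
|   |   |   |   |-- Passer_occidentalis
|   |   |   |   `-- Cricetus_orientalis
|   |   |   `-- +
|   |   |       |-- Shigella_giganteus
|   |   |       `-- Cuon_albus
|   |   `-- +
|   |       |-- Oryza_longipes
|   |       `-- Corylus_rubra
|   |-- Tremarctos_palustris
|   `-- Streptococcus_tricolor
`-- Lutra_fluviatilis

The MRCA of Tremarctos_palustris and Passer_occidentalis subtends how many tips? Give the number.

The MRCA of Tremarctos_palustris and Passer_occidentalis is the node subtending ((Cercopithecus_tricolor,((Passer_occidentalis,Cricetus_orientalis),(Shigella_giganteus,Cuon_albus)),(Oryza_longipes,Corylus_rubra)),Tremarctos_palustris,Streptococcus_tricolor).
That clade contains 9 terminal taxa: Cercopithecus_tricolor, Corylus_rubra, Cricetus_orientalis, Cuon_albus, Oryza_longipes, Passer_occidentalis, Shigella_giganteus, Streptococcus_tricolor, Tremarctos_palustris.

9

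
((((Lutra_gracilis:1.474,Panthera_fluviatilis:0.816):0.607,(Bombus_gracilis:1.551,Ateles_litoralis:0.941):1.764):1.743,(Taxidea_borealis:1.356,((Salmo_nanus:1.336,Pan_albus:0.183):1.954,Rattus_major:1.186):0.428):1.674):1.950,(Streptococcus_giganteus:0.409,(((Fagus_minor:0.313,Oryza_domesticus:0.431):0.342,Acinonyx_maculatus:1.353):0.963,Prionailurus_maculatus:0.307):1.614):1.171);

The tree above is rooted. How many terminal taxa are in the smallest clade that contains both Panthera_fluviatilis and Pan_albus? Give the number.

The MRCA of Panthera_fluviatilis and Pan_albus is the node subtending (((Lutra_gracilis,Panthera_fluviatilis),(Bombus_gracilis,Ateles_litoralis)),(Taxidea_borealis,((Salmo_nanus,Pan_albus),Rattus_major))).
That clade contains 8 terminal taxa: Ateles_litoralis, Bombus_gracilis, Lutra_gracilis, Pan_albus, Panthera_fluviatilis, Rattus_major, Salmo_nanus, Taxidea_borealis.

8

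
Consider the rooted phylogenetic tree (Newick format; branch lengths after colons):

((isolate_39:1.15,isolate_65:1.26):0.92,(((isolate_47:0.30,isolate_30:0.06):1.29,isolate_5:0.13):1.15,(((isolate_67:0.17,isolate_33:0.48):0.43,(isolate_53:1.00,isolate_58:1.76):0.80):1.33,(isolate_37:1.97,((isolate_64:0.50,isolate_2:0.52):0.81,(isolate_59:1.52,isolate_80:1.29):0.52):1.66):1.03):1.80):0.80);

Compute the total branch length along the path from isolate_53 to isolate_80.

The path runs isolate_53 → … → MRCA → … → isolate_80; the MRCA is the node subtending (((isolate_67,isolate_33),(isolate_53,isolate_58)),(isolate_37,((isolate_64,isolate_2),(isolate_59,isolate_80)))).
Branch lengths along that path: 1.00 + 0.80 + 1.33 + 1.03 + 1.66 + 0.52 + 1.29 = 7.63.

7.63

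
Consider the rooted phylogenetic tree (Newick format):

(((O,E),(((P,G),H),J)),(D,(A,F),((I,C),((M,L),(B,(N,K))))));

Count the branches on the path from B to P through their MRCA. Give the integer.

The MRCA of B and P is the root of the tree.
From B up to that node: 5 branches. From P up to the same node: 5 branches. Total: 5 + 5 = 10.

10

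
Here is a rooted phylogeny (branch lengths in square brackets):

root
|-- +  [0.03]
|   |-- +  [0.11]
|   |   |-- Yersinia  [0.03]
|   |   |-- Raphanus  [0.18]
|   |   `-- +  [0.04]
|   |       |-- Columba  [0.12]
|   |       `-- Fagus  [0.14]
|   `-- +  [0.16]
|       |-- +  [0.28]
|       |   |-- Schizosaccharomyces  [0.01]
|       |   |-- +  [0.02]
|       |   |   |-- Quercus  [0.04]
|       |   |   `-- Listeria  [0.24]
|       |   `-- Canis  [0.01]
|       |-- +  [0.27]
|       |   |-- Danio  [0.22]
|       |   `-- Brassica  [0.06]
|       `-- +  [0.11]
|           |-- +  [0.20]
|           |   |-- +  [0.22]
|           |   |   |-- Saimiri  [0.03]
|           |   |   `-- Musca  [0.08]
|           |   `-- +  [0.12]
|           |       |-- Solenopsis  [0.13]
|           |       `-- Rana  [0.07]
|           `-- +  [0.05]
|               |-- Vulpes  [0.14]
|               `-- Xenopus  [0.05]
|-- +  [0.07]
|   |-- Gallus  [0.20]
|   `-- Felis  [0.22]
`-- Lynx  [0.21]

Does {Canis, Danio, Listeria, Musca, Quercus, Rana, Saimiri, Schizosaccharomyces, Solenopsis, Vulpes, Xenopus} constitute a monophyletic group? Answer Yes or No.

The MRCA of the listed taxa subtends ((Schizosaccharomyces,(Quercus,Listeria),Canis),(Danio,Brassica),(((Saimiri,Musca),(Solenopsis,Rana)),(Vulpes,Xenopus))).
That clade also contains Brassica, which is not in the proposed group, so the group is not monophyletic.

No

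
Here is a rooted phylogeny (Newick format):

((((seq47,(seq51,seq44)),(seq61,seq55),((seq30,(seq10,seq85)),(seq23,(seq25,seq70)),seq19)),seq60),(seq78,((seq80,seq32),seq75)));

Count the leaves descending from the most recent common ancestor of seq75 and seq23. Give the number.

17

The MRCA of seq75 and seq23 is the root, so the clade is the entire tree.
That clade contains 17 terminal taxa: seq10, seq19, seq23, seq25, seq30, seq32, seq44, seq47, seq51, seq55, seq60, seq61, seq70, seq75, seq78, seq80, seq85.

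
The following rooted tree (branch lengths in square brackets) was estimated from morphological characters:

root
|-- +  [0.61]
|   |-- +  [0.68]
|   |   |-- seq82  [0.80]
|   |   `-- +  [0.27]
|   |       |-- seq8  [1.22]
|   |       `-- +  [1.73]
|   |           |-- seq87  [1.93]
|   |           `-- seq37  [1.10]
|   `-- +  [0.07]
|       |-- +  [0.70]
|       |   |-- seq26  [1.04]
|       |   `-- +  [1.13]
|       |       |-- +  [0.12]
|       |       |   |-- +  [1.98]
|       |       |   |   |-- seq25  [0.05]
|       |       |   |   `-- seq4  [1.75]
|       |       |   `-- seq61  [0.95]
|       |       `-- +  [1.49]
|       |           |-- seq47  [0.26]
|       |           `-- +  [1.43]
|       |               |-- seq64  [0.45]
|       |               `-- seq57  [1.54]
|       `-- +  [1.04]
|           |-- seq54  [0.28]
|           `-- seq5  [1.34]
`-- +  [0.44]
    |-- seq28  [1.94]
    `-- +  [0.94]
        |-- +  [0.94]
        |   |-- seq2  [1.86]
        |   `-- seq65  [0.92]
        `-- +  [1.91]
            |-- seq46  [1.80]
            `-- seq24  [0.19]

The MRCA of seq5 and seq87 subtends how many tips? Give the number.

The MRCA of seq5 and seq87 is the node subtending ((seq82,(seq8,(seq87,seq37))),((seq26,(((seq25,seq4),seq61),(seq47,(seq64,seq57)))),(seq54,seq5))).
That clade contains 13 terminal taxa: seq25, seq26, seq37, seq4, seq47, seq5, seq54, seq57, seq61, seq64, seq8, seq82, seq87.

13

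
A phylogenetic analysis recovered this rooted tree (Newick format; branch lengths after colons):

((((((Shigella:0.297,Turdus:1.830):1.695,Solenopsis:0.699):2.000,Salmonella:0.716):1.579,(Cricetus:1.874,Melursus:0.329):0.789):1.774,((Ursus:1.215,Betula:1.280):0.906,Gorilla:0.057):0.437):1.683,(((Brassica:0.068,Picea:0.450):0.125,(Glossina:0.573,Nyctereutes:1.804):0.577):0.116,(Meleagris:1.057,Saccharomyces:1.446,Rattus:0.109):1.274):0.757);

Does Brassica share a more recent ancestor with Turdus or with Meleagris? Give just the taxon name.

Meleagris

The MRCA of Brassica and Meleagris subtends (((Brassica,Picea),(Glossina,Nyctereutes)),(Meleagris,Saccharomyces,Rattus)) (7 taxa).
The MRCA of Brassica and Turdus is the root, subtending the entire tree (16 taxa).
The first is nested inside the second, so Brassica shares a more recent common ancestor with Meleagris.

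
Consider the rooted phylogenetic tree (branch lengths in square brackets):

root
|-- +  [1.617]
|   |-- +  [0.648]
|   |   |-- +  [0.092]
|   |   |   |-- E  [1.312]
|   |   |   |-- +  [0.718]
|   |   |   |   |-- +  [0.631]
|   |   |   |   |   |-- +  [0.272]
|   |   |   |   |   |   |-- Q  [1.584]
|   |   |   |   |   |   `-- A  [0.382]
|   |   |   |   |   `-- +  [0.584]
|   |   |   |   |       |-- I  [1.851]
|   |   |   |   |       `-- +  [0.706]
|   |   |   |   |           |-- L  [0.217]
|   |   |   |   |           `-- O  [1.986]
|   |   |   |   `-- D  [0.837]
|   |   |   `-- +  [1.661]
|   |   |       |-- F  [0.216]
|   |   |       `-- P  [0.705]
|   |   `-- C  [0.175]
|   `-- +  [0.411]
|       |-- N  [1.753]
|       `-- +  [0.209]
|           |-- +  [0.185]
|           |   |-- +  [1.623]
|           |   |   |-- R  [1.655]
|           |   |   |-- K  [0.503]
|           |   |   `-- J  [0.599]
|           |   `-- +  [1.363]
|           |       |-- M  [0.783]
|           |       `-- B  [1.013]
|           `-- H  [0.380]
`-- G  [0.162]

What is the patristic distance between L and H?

4.596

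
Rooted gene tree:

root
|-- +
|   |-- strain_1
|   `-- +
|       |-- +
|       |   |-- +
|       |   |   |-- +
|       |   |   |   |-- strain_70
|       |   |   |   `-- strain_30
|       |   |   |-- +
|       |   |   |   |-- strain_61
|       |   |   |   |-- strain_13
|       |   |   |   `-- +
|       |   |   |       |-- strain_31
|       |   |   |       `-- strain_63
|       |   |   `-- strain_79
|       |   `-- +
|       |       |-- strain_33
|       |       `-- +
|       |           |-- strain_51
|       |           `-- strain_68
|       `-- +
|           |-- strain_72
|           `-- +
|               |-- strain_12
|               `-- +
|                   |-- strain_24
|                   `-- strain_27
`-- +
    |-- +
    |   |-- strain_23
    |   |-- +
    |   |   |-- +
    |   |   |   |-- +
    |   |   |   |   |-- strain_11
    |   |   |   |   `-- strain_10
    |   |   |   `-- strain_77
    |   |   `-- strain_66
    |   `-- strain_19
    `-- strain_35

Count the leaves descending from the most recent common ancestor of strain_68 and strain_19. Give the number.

The MRCA of strain_68 and strain_19 is the root, so the clade is the entire tree.
That clade contains 22 terminal taxa: strain_1, strain_10, strain_11, strain_12, strain_13, strain_19, strain_23, strain_24, strain_27, strain_30, strain_31, strain_33, strain_35, strain_51, strain_61, strain_63, strain_66, strain_68, strain_70, strain_72, strain_77, strain_79.

22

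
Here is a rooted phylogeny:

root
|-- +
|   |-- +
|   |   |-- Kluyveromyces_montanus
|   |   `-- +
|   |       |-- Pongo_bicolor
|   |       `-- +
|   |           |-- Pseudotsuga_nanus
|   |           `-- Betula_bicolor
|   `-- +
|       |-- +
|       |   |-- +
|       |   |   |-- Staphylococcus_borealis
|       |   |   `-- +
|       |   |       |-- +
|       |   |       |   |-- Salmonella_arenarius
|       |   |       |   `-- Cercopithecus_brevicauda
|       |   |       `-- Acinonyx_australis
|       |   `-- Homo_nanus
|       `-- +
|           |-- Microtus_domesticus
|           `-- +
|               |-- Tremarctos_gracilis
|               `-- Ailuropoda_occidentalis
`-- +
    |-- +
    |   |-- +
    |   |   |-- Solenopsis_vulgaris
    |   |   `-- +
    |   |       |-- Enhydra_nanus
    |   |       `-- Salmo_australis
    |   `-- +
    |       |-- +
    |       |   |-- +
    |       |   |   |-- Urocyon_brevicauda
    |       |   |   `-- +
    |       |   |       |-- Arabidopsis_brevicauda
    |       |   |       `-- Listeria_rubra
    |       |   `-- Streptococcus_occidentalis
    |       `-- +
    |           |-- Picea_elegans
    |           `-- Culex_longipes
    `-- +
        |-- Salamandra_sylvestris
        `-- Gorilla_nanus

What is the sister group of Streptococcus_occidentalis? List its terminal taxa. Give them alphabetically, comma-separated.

Streptococcus_occidentalis attaches to the tree at the node subtending ((Urocyon_brevicauda,(Arabidopsis_brevicauda,Listeria_rubra)),Streptococcus_occidentalis).
The other lineage descending from that same node — the sister group — is (Urocyon_brevicauda,(Arabidopsis_brevicauda,Listeria_rubra)); its 3 tips in alphabetical order are the answer.

Arabidopsis_brevicauda, Listeria_rubra, Urocyon_brevicauda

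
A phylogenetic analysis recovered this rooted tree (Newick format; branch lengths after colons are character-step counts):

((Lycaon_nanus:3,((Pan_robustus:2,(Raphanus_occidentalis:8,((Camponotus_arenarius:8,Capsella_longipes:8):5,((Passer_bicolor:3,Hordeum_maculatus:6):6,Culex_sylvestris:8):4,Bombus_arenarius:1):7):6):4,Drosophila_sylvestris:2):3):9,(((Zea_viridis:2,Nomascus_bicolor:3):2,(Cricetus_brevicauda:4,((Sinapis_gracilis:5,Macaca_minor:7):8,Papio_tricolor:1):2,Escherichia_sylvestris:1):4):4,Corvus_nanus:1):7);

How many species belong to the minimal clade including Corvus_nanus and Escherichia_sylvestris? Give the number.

8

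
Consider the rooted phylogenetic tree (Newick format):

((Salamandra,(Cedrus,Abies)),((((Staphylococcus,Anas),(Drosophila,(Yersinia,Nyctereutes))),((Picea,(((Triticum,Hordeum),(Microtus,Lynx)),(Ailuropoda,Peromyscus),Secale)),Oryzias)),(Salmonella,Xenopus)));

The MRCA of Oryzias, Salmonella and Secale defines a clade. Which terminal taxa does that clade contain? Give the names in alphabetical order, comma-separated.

Tracing Oryzias: it sits inside ((Picea,(((Triticum,Hordeum),(Microtus,Lynx)),(Ailuropoda,Peromyscus),Secale)),Oryzias).
Tracing Salmonella: it sits inside (Salmonella,Xenopus).
Tracing Secale: it sits inside (((Triticum,Hordeum),(Microtus,Lynx)),(Ailuropoda,Peromyscus),Secale).
The smallest clade enclosing all 3 is ((((Staphylococcus,Anas),(Drosophila,(Yersinia,Nyctereutes))),((Picea,(((Triticum,Hordeum),(Microtus,Lynx)),(Ailuropoda,Peromyscus),Secale)),Oryzias)),(Salmonella,Xenopus)); the answer is its 16 terminal taxa in alphabetical order.

Ailuropoda, Anas, Drosophila, Hordeum, Lynx, Microtus, Nyctereutes, Oryzias, Peromyscus, Picea, Salmonella, Secale, Staphylococcus, Triticum, Xenopus, Yersinia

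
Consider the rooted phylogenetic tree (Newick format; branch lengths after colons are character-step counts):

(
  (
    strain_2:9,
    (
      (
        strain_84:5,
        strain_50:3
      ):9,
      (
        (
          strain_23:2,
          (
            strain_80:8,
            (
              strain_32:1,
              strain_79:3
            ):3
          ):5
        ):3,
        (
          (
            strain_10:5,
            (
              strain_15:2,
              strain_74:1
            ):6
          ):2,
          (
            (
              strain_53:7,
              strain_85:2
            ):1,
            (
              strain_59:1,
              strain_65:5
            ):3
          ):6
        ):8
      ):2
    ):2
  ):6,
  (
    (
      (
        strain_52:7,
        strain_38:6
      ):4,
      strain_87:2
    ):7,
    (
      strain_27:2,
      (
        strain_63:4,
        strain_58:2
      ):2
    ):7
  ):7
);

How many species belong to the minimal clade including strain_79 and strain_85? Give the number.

The MRCA of strain_79 and strain_85 is the node subtending ((strain_23,(strain_80,(strain_32,strain_79))),((strain_10,(strain_15,strain_74)),((strain_53,strain_85),(strain_59,strain_65)))).
That clade contains 11 terminal taxa: strain_10, strain_15, strain_23, strain_32, strain_53, strain_59, strain_65, strain_74, strain_79, strain_80, strain_85.

11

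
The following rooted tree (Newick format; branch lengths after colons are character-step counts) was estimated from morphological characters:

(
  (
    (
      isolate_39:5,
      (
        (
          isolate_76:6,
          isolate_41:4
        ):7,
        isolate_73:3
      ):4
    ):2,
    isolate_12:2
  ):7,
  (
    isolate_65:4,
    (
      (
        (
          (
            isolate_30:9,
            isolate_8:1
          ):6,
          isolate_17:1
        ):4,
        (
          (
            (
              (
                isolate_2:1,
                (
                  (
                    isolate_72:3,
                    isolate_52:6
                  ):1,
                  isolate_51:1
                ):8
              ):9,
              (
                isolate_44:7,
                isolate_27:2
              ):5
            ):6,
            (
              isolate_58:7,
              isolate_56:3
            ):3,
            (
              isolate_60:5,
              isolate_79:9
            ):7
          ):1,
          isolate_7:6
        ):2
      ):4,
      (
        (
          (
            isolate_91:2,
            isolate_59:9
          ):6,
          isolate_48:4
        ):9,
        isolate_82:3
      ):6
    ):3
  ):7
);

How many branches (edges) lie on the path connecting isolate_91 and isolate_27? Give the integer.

10

The MRCA of isolate_91 and isolate_27 is the node subtending ((((isolate_30,isolate_8),isolate_17),((((isolate_2,((isolate_72,isolate_52),isolate_51)),(isolate_44,isolate_27)),(isolate_58,isolate_56),(isolate_60,isolate_79)),isolate_7)),(((isolate_91,isolate_59),isolate_48),isolate_82)).
From isolate_91 up to that node: 4 branches. From isolate_27 up to the same node: 6 branches. Total: 4 + 6 = 10.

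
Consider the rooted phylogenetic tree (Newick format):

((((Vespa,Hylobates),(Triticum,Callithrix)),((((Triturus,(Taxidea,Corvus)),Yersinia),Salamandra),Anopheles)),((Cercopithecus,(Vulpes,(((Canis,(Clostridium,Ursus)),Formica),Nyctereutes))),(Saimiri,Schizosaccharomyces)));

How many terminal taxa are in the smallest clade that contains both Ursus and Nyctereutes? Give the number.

The MRCA of Ursus and Nyctereutes is the node subtending (((Canis,(Clostridium,Ursus)),Formica),Nyctereutes).
That clade contains 5 terminal taxa: Canis, Clostridium, Formica, Nyctereutes, Ursus.

5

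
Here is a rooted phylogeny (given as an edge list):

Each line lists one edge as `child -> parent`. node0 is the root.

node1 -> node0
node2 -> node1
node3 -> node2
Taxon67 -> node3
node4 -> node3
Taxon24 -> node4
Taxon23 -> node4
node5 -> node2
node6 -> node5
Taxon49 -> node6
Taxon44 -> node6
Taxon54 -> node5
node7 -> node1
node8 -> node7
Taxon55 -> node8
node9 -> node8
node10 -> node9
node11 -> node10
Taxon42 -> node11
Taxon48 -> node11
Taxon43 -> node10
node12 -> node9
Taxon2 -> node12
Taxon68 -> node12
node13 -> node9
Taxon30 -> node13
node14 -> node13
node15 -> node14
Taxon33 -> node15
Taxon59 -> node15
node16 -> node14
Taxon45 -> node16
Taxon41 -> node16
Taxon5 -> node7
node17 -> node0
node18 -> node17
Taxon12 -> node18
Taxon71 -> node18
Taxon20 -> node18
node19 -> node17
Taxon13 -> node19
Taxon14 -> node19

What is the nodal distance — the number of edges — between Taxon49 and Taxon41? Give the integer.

The MRCA of Taxon49 and Taxon41 is the node subtending (((Taxon67,(Taxon24,Taxon23)),((Taxon49,Taxon44),Taxon54)),((Taxon55,(((Taxon42,Taxon48),Taxon43),(Taxon2,Taxon68),(Taxon30,((Taxon33,Taxon59),(Taxon45,Taxon41))))),Taxon5)).
From Taxon49 up to that node: 4 branches. From Taxon41 up to the same node: 7 branches. Total: 4 + 7 = 11.

11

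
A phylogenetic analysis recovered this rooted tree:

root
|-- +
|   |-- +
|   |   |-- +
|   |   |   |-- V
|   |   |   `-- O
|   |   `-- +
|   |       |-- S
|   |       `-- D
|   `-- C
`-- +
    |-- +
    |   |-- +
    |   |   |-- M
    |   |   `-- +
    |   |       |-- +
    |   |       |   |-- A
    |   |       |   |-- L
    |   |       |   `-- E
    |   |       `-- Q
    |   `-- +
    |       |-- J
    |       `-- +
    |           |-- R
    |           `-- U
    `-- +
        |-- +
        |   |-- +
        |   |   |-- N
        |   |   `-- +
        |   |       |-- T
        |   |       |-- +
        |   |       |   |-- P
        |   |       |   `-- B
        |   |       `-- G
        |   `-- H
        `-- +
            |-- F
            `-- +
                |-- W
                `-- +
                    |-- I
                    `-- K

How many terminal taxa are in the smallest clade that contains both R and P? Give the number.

The MRCA of R and P is the node subtending (((M,((A,L,E),Q)),(J,(R,U))),(((N,(T,(P,B),G)),H),(F,(W,(I,K))))).
That clade contains 18 terminal taxa: A, B, E, F, G, H, I, J, K, L, M, N, P, Q, R, T, U, W.

18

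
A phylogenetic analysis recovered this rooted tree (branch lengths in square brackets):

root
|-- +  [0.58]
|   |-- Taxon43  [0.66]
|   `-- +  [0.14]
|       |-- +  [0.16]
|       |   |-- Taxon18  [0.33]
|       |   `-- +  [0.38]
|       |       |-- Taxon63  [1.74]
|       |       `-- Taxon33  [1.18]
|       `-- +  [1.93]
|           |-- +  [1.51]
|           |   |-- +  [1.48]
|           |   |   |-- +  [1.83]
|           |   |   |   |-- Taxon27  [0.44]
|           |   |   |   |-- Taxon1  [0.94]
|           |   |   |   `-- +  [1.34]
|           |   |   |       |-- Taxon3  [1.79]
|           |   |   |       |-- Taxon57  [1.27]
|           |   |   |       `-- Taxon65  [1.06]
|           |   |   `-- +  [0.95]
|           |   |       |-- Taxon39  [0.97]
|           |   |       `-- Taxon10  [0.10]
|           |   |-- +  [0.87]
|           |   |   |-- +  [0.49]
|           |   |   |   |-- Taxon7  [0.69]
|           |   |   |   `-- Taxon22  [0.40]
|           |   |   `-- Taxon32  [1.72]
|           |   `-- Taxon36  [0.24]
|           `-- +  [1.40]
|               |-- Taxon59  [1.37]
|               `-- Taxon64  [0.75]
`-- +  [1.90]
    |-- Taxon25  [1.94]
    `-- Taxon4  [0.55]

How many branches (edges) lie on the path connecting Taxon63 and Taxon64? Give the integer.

The MRCA of Taxon63 and Taxon64 is the node subtending ((Taxon18,(Taxon63,Taxon33)),((((Taxon27,Taxon1,(Taxon3,Taxon57,Taxon65)),(Taxon39,Taxon10)),((Taxon7,Taxon22),Taxon32),Taxon36),(Taxon59,Taxon64))).
From Taxon63 up to that node: 3 branches. From Taxon64 up to the same node: 3 branches. Total: 3 + 3 = 6.

6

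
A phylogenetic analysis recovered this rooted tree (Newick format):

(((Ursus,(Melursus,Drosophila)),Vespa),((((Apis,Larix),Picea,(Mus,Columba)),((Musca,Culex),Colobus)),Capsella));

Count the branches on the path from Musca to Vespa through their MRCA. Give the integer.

7

The MRCA of Musca and Vespa is the root of the tree.
From Musca up to that node: 5 branches. From Vespa up to the same node: 2 branches. Total: 5 + 2 = 7.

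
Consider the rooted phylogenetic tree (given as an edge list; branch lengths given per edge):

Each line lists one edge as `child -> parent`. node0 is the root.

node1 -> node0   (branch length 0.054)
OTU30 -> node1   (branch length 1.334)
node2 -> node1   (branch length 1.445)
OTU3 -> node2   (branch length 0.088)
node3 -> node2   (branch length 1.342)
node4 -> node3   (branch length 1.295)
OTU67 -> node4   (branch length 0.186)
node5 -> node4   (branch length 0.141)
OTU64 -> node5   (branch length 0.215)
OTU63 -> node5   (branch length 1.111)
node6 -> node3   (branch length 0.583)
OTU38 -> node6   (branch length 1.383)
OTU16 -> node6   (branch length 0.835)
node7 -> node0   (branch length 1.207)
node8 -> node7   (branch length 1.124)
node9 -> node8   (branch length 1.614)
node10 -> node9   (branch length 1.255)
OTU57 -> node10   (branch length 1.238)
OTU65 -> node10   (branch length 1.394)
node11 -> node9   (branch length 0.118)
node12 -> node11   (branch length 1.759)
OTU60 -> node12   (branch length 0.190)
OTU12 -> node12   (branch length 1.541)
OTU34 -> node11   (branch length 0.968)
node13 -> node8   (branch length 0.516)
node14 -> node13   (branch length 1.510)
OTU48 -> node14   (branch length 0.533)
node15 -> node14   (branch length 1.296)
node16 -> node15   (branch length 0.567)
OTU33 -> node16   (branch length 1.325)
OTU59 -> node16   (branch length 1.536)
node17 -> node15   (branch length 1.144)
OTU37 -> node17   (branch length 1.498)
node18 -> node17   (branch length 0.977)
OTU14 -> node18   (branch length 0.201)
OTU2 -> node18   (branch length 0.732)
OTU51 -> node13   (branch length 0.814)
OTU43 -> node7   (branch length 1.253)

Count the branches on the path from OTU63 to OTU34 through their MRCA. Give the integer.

11

The MRCA of OTU63 and OTU34 is the root of the tree.
From OTU63 up to that node: 6 branches. From OTU34 up to the same node: 5 branches. Total: 6 + 5 = 11.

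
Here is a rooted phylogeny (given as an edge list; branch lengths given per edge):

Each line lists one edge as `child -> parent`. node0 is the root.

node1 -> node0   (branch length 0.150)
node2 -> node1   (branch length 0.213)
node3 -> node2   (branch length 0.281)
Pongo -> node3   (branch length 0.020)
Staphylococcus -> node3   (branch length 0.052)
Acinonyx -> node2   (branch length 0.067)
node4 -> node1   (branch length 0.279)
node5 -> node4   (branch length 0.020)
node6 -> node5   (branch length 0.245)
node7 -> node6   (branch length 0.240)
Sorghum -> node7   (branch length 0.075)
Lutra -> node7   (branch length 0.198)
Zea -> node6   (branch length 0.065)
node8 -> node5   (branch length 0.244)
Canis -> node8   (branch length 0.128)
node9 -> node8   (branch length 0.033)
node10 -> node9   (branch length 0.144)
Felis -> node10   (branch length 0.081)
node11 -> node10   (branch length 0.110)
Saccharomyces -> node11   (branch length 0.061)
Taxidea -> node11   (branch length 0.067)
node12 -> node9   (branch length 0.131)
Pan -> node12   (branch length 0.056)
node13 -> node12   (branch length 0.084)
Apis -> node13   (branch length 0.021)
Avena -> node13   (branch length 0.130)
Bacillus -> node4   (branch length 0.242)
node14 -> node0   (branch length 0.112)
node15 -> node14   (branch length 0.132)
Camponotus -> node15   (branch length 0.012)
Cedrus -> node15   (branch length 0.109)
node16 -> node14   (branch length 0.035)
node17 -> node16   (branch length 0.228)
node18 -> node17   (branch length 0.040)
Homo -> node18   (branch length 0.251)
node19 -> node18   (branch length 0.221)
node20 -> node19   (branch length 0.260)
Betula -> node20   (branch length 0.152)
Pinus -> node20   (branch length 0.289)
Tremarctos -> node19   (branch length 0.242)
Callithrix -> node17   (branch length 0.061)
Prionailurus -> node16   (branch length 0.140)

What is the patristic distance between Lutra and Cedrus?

1.485

The path runs Lutra → … → MRCA → … → Cedrus; the MRCA is the root of the tree.
Branch lengths along that path: 0.198 + 0.240 + 0.245 + 0.020 + 0.279 + 0.150 + 0.112 + 0.132 + 0.109 = 1.485.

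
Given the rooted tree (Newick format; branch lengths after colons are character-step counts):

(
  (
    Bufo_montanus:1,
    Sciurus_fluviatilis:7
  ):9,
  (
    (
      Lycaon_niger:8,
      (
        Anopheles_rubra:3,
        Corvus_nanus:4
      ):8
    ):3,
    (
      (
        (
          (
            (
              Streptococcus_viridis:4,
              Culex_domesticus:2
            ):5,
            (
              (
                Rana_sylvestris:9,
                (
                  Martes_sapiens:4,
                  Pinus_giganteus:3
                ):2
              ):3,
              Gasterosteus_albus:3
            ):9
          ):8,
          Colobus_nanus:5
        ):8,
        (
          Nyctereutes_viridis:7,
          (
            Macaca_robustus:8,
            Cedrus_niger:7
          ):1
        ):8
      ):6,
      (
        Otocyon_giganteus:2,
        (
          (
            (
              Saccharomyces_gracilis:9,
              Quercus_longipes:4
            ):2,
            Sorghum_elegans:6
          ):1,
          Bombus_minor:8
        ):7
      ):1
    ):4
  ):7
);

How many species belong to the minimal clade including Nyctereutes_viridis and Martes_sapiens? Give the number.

10

The MRCA of Nyctereutes_viridis and Martes_sapiens is the node subtending ((((Streptococcus_viridis,Culex_domesticus),((Rana_sylvestris,(Martes_sapiens,Pinus_giganteus)),Gasterosteus_albus)),Colobus_nanus),(Nyctereutes_viridis,(Macaca_robustus,Cedrus_niger))).
That clade contains 10 terminal taxa: Cedrus_niger, Colobus_nanus, Culex_domesticus, Gasterosteus_albus, Macaca_robustus, Martes_sapiens, Nyctereutes_viridis, Pinus_giganteus, Rana_sylvestris, Streptococcus_viridis.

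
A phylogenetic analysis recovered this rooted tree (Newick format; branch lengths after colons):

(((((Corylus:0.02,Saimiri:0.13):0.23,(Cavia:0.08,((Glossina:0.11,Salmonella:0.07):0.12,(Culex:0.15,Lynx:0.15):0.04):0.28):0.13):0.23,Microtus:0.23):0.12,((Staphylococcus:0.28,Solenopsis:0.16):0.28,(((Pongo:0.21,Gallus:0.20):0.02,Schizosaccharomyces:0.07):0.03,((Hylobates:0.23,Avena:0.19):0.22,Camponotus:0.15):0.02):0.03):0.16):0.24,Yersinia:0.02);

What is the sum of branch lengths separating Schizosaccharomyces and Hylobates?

The path runs Schizosaccharomyces → … → MRCA → … → Hylobates; the MRCA is the node subtending (((Pongo,Gallus),Schizosaccharomyces),((Hylobates,Avena),Camponotus)).
Branch lengths along that path: 0.07 + 0.03 + 0.02 + 0.22 + 0.23 = 0.57.

0.57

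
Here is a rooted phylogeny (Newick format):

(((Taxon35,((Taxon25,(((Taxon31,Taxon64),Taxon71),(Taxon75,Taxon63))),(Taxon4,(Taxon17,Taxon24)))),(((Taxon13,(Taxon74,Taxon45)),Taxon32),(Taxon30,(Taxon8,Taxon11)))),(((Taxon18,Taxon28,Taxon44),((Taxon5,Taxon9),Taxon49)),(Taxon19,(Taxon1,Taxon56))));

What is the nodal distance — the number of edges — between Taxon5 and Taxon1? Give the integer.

The MRCA of Taxon5 and Taxon1 is the node subtending (((Taxon18,Taxon28,Taxon44),((Taxon5,Taxon9),Taxon49)),(Taxon19,(Taxon1,Taxon56))).
From Taxon5 up to that node: 4 branches. From Taxon1 up to the same node: 3 branches. Total: 4 + 3 = 7.

7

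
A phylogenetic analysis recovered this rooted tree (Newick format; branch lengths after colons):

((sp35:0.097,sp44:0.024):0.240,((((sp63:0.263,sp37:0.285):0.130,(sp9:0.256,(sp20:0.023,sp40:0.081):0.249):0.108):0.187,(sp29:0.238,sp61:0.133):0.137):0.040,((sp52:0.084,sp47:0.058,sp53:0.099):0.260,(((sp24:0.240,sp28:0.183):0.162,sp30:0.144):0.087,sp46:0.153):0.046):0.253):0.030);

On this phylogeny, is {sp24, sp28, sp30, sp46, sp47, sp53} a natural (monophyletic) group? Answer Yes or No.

The MRCA of the listed taxa subtends ((sp52,sp47,sp53),(((sp24,sp28),sp30),sp46)).
That clade also contains sp52, which is not in the proposed group, so the group is not monophyletic.

No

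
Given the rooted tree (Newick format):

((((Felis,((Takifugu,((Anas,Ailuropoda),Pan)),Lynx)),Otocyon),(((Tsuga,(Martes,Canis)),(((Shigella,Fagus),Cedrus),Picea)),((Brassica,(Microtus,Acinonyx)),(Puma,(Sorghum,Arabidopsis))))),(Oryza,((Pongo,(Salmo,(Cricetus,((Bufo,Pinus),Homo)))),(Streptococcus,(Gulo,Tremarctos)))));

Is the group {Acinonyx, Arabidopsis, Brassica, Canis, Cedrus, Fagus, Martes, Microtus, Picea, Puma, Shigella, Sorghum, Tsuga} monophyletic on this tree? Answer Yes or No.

Yes

The most recent common ancestor of these taxa subtends (((Tsuga,(Martes,Canis)),(((Shigella,Fagus),Cedrus),Picea)),((Brassica,(Microtus,Acinonyx)),(Puma,(Sorghum,Arabidopsis)))).
That clade has exactly 13 tips — every listed taxon and nothing else — so the group is monophyletic.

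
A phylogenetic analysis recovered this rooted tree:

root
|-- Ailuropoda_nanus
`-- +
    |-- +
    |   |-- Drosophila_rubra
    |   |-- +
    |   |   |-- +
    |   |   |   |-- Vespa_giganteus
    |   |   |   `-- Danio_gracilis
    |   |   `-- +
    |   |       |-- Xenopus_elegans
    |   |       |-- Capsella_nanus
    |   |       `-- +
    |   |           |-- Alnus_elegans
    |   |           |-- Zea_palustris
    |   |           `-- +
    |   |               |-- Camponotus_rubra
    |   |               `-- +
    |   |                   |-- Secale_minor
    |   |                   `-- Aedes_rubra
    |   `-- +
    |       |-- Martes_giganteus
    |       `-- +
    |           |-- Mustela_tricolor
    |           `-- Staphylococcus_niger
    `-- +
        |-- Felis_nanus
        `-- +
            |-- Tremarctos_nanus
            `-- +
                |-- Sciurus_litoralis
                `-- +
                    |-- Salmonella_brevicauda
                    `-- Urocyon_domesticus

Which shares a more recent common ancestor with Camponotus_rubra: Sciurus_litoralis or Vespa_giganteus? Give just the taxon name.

Vespa_giganteus

The MRCA of Camponotus_rubra and Vespa_giganteus subtends ((Vespa_giganteus,Danio_gracilis),(Xenopus_elegans,Capsella_nanus,(Alnus_elegans,Zea_palustris,(Camponotus_rubra,(Secale_minor,Aedes_rubra))))) (9 taxa).
The MRCA of Camponotus_rubra and Sciurus_litoralis subtends ((Drosophila_rubra,((Vespa_giganteus,Danio_gracilis),(Xenopus_elegans,Capsella_nanus,(Alnus_elegans,Zea_palustris,(Camponotus_rubra,(Secale_minor,Aedes_rubra))))),(Martes_giganteus,(Mustela_tricolor,Staphylococcus_niger))),(Felis_nanus,(Tremarctos_nanus,(Sciurus_litoralis,(Salmonella_brevicauda,Urocyon_domesticus))))) (18 taxa).
The first is nested inside the second, so Camponotus_rubra shares a more recent common ancestor with Vespa_giganteus.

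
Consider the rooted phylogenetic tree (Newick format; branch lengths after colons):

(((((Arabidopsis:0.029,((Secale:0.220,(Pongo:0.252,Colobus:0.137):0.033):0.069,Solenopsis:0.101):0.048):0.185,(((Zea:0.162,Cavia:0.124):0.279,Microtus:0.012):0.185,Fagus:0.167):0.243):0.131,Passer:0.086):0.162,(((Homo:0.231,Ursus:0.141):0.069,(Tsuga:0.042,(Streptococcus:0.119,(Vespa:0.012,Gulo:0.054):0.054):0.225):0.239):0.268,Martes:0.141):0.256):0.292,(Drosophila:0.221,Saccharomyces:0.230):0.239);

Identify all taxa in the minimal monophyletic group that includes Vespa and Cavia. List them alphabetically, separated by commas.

Tracing Vespa: it sits inside (Vespa,Gulo).
Tracing Cavia: it sits inside (Zea,Cavia).
The smallest clade enclosing both is ((((Arabidopsis,((Secale,(Pongo,Colobus)),Solenopsis)),(((Zea,Cavia),Microtus),Fagus)),Passer),(((Homo,Ursus),(Tsuga,(Streptococcus,(Vespa,Gulo)))),Martes)); the answer is its 17 terminal taxa in alphabetical order.

Arabidopsis, Cavia, Colobus, Fagus, Gulo, Homo, Martes, Microtus, Passer, Pongo, Secale, Solenopsis, Streptococcus, Tsuga, Ursus, Vespa, Zea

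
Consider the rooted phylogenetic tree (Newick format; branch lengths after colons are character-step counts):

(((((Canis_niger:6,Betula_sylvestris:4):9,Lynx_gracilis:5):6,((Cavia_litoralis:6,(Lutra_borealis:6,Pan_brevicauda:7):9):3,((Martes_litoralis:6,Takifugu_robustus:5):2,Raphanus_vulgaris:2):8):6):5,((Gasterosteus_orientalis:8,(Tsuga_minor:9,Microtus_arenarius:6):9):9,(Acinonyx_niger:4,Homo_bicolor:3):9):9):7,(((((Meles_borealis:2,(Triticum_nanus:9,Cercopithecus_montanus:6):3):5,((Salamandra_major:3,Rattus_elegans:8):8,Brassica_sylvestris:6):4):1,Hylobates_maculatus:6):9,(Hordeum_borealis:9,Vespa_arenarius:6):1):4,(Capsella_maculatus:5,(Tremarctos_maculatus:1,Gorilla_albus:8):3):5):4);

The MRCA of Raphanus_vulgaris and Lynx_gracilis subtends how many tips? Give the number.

9

The MRCA of Raphanus_vulgaris and Lynx_gracilis is the node subtending (((Canis_niger,Betula_sylvestris),Lynx_gracilis),((Cavia_litoralis,(Lutra_borealis,Pan_brevicauda)),((Martes_litoralis,Takifugu_robustus),Raphanus_vulgaris))).
That clade contains 9 terminal taxa: Betula_sylvestris, Canis_niger, Cavia_litoralis, Lutra_borealis, Lynx_gracilis, Martes_litoralis, Pan_brevicauda, Raphanus_vulgaris, Takifugu_robustus.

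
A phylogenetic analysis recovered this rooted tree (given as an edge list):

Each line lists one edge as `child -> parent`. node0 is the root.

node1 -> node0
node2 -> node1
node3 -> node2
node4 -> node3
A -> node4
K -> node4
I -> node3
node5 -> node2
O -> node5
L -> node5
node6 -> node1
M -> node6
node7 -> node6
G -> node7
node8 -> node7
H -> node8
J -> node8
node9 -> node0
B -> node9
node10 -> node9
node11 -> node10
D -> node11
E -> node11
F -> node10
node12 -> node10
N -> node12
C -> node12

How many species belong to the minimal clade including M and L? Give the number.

The MRCA of M and L is the node subtending ((((A,K),I),(O,L)),(M,(G,(H,J)))).
That clade contains 9 terminal taxa: A, G, H, I, J, K, L, M, O.

9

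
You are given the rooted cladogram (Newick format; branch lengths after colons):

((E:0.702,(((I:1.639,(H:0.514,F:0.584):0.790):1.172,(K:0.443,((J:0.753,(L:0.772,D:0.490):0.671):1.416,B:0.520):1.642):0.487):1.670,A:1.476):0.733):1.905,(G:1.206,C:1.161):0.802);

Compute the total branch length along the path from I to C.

9.082

The path runs I → … → MRCA → … → C; the MRCA is the root of the tree.
Branch lengths along that path: 1.639 + 1.172 + 1.670 + 0.733 + 1.905 + 0.802 + 1.161 = 9.082.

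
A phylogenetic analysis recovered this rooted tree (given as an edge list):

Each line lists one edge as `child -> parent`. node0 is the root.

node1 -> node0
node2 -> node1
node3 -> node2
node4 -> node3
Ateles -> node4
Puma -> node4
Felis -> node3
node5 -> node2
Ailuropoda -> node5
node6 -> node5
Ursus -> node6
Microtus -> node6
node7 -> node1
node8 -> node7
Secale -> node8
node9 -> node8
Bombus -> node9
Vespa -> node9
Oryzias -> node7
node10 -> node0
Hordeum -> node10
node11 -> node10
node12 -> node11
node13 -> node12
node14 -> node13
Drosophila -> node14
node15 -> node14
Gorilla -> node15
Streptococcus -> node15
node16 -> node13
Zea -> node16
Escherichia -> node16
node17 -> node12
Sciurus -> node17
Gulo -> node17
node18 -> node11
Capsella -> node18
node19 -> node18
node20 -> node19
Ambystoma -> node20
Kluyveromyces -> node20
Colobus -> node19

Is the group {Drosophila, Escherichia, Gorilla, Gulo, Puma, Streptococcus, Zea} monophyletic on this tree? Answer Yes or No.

No

The MRCA of the listed taxa is the root, so the smallest clade containing them is the whole tree.
That clade also contains Ailuropoda, Ambystoma, Ateles, Bombus, Capsella, Colobus, Felis, Hordeum, Kluyveromyces, Microtus, Oryzias, Sciurus, Secale, Ursus, Vespa, which are not in the proposed group, so the group is not monophyletic.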